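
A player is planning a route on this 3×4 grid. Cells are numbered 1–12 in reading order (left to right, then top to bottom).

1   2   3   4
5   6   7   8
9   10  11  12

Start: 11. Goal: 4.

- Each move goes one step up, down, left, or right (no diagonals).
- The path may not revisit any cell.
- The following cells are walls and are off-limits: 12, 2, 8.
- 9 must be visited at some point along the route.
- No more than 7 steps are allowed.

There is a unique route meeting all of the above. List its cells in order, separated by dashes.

11 - 10 - 9 - 5 - 6 - 7 - 3 - 4

The 7-move cap with required stops at 9 leaves no slack for detours.
Route from 11: 2× left (reaching 9), up to 5, 2× right (reaching 7), up to 3, right to 4 — 7 moves in all.
Check: all required cells visited; 7 ≤ 7 moves.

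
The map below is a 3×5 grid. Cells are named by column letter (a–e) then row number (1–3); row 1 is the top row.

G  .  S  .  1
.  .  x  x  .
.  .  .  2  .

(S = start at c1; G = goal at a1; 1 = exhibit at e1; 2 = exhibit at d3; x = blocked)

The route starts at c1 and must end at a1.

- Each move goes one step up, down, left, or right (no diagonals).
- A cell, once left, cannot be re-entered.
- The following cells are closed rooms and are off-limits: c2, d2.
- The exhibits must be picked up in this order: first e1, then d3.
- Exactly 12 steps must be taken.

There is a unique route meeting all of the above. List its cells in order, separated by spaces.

The waypoints must appear in the order e1, d3, with no cell reused.
Route from c1: 2× right (reaching e1), 2× down (reaching e3), 4× left (reaching a3), up to a2, right to b2, up to b1, left to a1 — 12 moves in all.
Check: order respected (1 at step 2, 2 at step 5); 12 moves as required.

c1 d1 e1 e2 e3 d3 c3 b3 a3 a2 b2 b1 a1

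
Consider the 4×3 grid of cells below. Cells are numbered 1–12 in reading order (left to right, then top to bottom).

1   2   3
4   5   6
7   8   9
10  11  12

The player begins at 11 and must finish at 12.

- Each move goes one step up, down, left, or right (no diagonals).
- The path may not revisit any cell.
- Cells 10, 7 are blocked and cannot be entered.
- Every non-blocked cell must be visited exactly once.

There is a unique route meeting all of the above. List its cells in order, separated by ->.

Need to visit all 10 open cells exactly once, starting at 11 and ending at 12.
Route from 11: up 2 to 5, left 1 to 4, up 1 to 1, right 2 to 3, down 3 to 12 — 9 moves in all.
Check: all 10 open cells covered.

11 -> 8 -> 5 -> 4 -> 1 -> 2 -> 3 -> 6 -> 9 -> 12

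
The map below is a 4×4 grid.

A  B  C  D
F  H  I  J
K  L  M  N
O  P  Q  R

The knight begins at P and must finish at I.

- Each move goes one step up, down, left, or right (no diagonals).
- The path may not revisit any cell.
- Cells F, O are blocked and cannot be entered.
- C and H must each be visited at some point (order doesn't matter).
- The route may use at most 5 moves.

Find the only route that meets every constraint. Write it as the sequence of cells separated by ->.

P -> L -> H -> B -> C -> I

Any route must reach C and H and still end at I within 5 moves, so the order of the required stops is forced.
Route from P: 3× up (reaching B), right to C, down to I — 5 moves in all.
Check: all required cells visited; 5 ≤ 5 moves.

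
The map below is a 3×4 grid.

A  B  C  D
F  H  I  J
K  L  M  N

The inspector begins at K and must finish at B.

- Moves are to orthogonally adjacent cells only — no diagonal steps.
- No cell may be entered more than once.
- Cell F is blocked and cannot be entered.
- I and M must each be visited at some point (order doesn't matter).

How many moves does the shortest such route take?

Any route passes through I and M in some order between K and B. Summing Manhattan distances along each leg and taking the cheapest ordering (K → M → I → B) gives a lower bound of 2 + 1 + 2 = 5 moves.
A route of 5 moves achieves this: K → L → M → I → C → B.
Since 5 matches the lower bound, it is optimal.

5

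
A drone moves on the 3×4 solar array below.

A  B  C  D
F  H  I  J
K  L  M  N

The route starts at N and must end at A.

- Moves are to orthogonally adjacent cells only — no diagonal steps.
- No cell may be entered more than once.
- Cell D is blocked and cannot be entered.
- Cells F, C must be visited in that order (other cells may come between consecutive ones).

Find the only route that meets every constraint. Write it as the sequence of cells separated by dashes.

The waypoints must appear in the order F, C, with no cell reused.
Route from N: left 3 to K, up 1 to F, right 2 to I, up 1 to C, left 2 to A — 9 moves in all.
Check: order respected (F at step 4, C at step 7).

N - M - L - K - F - H - I - C - B - A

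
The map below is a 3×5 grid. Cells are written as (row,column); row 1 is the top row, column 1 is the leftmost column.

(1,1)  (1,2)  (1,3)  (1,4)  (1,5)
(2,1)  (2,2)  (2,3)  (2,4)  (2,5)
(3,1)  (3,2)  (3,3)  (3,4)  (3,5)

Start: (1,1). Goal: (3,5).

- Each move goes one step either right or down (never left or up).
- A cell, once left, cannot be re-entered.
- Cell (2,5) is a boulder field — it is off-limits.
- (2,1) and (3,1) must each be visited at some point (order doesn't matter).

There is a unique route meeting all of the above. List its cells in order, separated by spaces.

Moves only go right or down, so the column and row indices never decrease.
Route from (1,1): down 2 to (3,1), right 4 to (3,5) — 6 moves in all.
Check: all required cells visited.

(1,1) (2,1) (3,1) (3,2) (3,3) (3,4) (3,5)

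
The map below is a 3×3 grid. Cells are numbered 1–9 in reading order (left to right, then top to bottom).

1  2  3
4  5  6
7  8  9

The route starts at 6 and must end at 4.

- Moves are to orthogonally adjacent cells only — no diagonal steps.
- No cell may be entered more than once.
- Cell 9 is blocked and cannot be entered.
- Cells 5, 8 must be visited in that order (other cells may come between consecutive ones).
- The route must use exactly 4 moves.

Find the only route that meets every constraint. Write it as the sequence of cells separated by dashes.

6 - 5 - 8 - 7 - 4

The waypoints must appear in the order 5, 8, with no cell reused.
Route from 6: left to 5, down to 8, left to 7, up to 4 — 4 moves in all.
Check: order respected (5 at step 1, 8 at step 2); 4 moves as required.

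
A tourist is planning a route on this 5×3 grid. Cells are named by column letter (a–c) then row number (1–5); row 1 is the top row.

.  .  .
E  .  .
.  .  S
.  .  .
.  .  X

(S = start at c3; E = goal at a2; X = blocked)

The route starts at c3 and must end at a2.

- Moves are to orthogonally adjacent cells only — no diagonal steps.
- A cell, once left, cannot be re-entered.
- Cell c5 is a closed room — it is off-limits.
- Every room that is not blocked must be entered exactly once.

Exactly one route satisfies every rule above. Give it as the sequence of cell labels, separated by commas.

Need to visit all 14 open cells exactly once, starting at c3 and ending at a2.
Cell a1 has only two open neighbours (a2 and b1), so the path must pass straight through it: one of those is the cell it's entered from and the other is where it exits.
Route from c3: down 1 to c4, left 1 to b4, down 1 to b5, left 1 to a5, up 2 to a3, right 1 to b3, up 1 to b2, right 1 to c2, up 1 to c1, left 2 to a1, down 1 to a2 — 13 moves in all.
Check: all 14 open cells covered.

c3, c4, b4, b5, a5, a4, a3, b3, b2, c2, c1, b1, a1, a2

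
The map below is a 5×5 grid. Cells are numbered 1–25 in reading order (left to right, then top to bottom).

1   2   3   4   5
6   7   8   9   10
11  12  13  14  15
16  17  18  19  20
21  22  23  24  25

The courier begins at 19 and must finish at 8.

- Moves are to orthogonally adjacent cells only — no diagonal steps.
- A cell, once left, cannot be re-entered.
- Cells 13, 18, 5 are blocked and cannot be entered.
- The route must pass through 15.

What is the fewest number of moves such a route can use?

Any route passes through 15 somewhere between 19 and 8. Summing Manhattan distances along the two legs (19 → 15 → 8) gives a lower bound of 2 + 3 = 5 moves.
A route of 5 moves achieves this: 19 → 14 → 15 → 10 → 9 → 8.
Since 5 matches the lower bound, it is optimal.

5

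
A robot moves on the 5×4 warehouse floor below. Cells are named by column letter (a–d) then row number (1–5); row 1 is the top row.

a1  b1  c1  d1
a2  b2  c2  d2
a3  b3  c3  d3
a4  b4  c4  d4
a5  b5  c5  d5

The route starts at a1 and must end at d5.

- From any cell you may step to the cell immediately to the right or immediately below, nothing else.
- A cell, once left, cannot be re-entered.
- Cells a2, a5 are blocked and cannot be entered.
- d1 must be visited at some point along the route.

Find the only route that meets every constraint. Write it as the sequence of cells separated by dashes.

Moves only go right or down, so the column and row indices never decrease.
Route from a1: 3× right (reaching d1), 4× down (reaching d5) — 7 moves in all.
Check: all required cells visited.

a1 - b1 - c1 - d1 - d2 - d3 - d4 - d5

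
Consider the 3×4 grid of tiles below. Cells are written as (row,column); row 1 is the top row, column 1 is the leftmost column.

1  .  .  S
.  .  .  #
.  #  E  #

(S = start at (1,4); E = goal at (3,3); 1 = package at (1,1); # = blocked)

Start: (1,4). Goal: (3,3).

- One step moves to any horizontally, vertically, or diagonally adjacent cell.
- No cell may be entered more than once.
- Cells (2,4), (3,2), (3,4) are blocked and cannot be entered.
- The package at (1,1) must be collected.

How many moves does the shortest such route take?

Any route passes through (1,1) somewhere between (1,4) and (3,3). Summing Chebyshev distances along the two legs ((1,4) → (1,1) → (3,3)) gives a lower bound of 3 + 2 = 5 moves.
A route of 5 moves achieves this: (1,4) → (1,3) → (1,2) → (1,1) → (2,2) → (3,3).
Since 5 matches the lower bound, it is optimal.

5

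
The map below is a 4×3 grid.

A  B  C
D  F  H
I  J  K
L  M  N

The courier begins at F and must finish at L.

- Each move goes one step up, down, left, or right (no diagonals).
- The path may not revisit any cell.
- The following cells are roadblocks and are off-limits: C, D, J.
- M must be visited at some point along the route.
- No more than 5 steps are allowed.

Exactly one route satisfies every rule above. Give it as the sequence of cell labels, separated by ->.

The 5-move cap with required stops at M leaves no slack for detours.
Route from F: right to H, 2× down (reaching N), 2× left (reaching L) — 5 moves in all.
Check: all required cells visited; 5 ≤ 5 moves.

F -> H -> K -> N -> M -> L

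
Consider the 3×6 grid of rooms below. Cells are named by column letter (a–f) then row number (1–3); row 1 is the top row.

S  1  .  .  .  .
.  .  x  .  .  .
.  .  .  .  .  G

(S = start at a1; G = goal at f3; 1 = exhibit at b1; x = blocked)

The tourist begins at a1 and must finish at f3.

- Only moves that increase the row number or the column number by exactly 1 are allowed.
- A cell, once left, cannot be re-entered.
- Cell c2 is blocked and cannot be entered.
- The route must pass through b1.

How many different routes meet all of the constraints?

7

A right/down-only route from a1 to f3 makes exactly 2 down-moves and 5 right-moves in some order.
With no other constraints that would be C(7,2) = 21 routes.
Split at b1 and multiply the segment counts (each segment already excludes blocked cells): a1→b1: 1; b1→f3: 7; product = 7.
That gives 7 routes.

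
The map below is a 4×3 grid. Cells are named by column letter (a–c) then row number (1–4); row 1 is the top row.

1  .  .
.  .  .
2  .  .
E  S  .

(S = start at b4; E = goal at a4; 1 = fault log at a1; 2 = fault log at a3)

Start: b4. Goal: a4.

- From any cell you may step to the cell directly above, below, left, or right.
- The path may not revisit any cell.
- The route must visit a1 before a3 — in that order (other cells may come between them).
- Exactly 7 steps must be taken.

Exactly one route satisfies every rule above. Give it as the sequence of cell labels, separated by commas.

The waypoints must appear in the order a1, a3, with no cell reused.
Route from b4: up 3 to b1, left 1 to a1, down 3 to a4 — 7 moves in all.
Check: order respected (1 at step 4, 2 at step 6); 7 moves as required.

b4, b3, b2, b1, a1, a2, a3, a4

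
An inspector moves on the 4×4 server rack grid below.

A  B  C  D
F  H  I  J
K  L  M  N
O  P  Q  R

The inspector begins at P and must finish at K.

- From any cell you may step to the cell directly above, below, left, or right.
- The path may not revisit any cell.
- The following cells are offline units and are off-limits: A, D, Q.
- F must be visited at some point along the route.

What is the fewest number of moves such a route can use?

4

Any route passes through F somewhere between P and K. Summing Manhattan distances along the two legs (P → F → K) gives a lower bound of 3 + 1 = 4 moves.
A route of 4 moves achieves this: P → L → H → F → K.
Since 4 matches the lower bound, it is optimal.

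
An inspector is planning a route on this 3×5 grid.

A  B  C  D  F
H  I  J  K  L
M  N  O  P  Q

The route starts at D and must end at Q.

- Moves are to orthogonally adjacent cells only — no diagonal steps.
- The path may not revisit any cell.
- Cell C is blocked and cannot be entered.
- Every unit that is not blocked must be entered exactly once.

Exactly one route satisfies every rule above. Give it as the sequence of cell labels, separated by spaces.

Need to visit all 14 open cells exactly once, starting at D and ending at Q.
Cell M has only two open neighbours (H and N), so the path must pass straight through it: one of those is the cell it's entered from and the other is where it exits.
Route from D: right to F, down to L, 3× left (reaching I), up to B, left to A, 2× down (reaching M), 4× right (reaching Q) — 13 moves in all.
Check: all 14 open cells covered.

D F L K J I B A H M N O P Q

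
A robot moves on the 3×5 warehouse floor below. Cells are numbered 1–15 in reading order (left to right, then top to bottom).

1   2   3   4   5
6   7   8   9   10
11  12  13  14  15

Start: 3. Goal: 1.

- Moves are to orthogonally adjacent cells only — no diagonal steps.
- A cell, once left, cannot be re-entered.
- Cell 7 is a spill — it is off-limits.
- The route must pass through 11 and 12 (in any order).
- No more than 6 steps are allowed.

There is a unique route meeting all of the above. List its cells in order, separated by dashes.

The 6-move cap with required stops at 11, 12 leaves no slack for detours.
Route from 3: 2× down (reaching 13), 2× left (reaching 11), 2× up (reaching 1) — 6 moves in all.
Check: all required cells visited; 6 ≤ 6 moves.

3 - 8 - 13 - 12 - 11 - 6 - 1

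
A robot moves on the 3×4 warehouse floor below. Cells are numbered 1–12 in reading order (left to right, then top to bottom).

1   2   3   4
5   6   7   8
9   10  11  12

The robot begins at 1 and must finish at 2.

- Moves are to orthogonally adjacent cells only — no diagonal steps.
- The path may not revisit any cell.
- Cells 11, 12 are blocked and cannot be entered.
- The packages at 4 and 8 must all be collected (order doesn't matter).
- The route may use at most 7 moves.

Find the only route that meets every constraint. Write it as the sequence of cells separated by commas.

1, 5, 6, 7, 8, 4, 3, 2

The 7-move cap with required stops at 4, 8 leaves no slack for detours.
Route from 1: down 1 to 5, right 3 to 8, up 1 to 4, left 2 to 2 — 7 moves in all.
Check: all required cells visited; 7 ≤ 7 moves.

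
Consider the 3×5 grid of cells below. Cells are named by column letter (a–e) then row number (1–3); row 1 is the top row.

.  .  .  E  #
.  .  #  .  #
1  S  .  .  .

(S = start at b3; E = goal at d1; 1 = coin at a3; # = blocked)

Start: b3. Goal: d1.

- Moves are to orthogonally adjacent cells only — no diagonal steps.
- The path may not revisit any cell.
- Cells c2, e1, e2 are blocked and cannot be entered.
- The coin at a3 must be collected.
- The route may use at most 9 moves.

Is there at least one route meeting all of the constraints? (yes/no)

One route that works: b3 → a3 → a2 → a1 → b1 → c1 → d1.

yes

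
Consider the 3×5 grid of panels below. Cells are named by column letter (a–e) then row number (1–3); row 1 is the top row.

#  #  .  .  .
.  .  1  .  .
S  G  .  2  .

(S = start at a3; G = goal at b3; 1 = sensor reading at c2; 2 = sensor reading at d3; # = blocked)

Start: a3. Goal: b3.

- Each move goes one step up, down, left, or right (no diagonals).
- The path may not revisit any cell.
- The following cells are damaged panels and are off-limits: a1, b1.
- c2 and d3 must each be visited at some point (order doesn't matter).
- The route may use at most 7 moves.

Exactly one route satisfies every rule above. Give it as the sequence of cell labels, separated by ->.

a3 -> a2 -> b2 -> c2 -> d2 -> d3 -> c3 -> b3

The 7-move cap with required stops at c2, d3 leaves no slack for detours.
Route from a3: up to a2, 3× right (reaching d2), down to d3, 2× left (reaching b3) — 7 moves in all.
Check: all required cells visited; 7 ≤ 7 moves.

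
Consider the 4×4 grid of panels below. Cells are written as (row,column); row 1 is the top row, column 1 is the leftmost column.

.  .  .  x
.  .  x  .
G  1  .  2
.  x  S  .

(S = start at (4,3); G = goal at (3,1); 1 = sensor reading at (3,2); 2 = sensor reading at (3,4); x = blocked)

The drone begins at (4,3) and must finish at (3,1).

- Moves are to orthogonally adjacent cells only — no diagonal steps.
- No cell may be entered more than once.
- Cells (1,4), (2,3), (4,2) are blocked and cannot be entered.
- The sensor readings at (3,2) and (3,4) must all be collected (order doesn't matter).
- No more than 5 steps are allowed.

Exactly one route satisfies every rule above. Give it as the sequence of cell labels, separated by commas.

The 5-move cap with required stops at (3,2), (3,4) leaves no slack for detours.
Route from (4,3): right to (4,4), up to (3,4), 3× left (reaching (3,1)) — 5 moves in all.
Check: all required cells visited; 5 ≤ 5 moves.

(4,3), (4,4), (3,4), (3,3), (3,2), (3,1)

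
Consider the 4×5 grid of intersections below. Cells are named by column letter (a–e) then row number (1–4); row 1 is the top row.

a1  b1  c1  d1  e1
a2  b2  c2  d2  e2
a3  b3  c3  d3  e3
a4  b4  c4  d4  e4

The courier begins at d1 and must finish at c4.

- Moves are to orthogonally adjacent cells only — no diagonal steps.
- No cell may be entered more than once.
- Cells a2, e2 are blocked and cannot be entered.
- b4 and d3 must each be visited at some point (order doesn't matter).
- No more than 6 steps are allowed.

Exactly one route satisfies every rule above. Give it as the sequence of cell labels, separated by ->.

d1 -> d2 -> d3 -> c3 -> b3 -> b4 -> c4

The 6-move cap with required stops at b4, d3 leaves no slack for detours.
Route from d1: down 2 to d3, left 2 to b3, down 1 to b4, right 1 to c4 — 6 moves in all.
Check: all required cells visited; 6 ≤ 6 moves.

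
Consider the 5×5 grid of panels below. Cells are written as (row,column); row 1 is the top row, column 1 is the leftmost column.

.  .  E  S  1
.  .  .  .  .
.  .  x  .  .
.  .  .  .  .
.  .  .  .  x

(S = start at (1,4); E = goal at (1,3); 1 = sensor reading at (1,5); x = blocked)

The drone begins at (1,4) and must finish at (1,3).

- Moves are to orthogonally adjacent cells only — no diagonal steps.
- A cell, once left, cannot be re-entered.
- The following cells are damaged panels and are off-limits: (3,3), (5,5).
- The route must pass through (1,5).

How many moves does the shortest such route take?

Any route passes through (1,5) somewhere between (1,4) and (1,3). Summing Manhattan distances along the two legs ((1,4) → (1,5) → (1,3)) gives a lower bound of 1 + 2 = 3 moves.
The shortest route satisfying every rule uses 5 moves: (1,4) → (1,5) → (2,5) → (2,4) → (2,3) → (1,3).
The no-revisit rule (legs can't share cells) pushes the minimum above the 3-move bound; an exhaustive check rules out every length from 3 to 4, leaving 5 as the minimum.

5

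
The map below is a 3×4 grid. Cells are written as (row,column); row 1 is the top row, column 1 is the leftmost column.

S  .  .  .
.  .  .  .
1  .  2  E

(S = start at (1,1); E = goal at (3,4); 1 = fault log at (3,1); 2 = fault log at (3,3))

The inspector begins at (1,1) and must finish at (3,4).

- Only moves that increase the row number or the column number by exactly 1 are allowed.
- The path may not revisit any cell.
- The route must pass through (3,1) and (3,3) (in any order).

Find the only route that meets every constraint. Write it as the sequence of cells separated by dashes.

(1,1) - (2,1) - (3,1) - (3,2) - (3,3) - (3,4)

Moves only go right or down, so the column and row indices never decrease.
Route from (1,1): down 2 to (3,1), right 3 to (3,4) — 5 moves in all.
Check: all required cells visited.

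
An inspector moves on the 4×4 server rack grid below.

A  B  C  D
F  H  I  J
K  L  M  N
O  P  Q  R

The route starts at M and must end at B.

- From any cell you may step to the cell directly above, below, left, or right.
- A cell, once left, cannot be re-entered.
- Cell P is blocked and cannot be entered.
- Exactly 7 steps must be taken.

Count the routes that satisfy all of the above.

Need simple routes of exactly 7 moves from M to B (Manhattan distance 3, so 2 moves are spent on a detour and 2 undoing it).
Enumerating: M I H L K F A B | M Q R N J D C B | M Q R N J I C B | M Q R N J I H B | M L H I J D C B | M L K F H I C B | M N J D C I H B | M N J I H F A B.
That gives 8 routes.

8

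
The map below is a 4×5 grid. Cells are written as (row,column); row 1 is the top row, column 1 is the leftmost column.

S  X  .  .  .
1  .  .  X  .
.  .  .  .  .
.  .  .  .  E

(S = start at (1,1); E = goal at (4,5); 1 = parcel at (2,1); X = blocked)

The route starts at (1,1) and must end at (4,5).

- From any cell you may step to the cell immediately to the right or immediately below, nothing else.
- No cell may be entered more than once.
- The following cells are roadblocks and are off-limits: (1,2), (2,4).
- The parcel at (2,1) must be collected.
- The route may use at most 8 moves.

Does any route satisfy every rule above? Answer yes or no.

yes

One route that works: (1,1) → (2,1) → (3,1) → (4,1) → (4,2) → (4,3) → (4,4) → (4,5).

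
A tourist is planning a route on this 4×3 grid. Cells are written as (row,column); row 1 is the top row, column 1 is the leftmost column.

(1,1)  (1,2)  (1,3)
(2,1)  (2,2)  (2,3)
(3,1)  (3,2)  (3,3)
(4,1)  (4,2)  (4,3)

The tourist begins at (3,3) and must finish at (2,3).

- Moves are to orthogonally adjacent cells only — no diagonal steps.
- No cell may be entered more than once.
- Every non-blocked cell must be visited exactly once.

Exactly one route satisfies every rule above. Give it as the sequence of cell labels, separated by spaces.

Need to visit all 12 open cells exactly once, starting at (3,3) and ending at (2,3).
Route from (3,3): down to (4,3), 2× left (reaching (4,1)), up to (3,1), right to (3,2), up to (2,2), left to (2,1), up to (1,1), 2× right (reaching (1,3)), down to (2,3) — 11 moves in all.
Check: all 12 open cells covered.

(3,3) (4,3) (4,2) (4,1) (3,1) (3,2) (2,2) (2,1) (1,1) (1,2) (1,3) (2,3)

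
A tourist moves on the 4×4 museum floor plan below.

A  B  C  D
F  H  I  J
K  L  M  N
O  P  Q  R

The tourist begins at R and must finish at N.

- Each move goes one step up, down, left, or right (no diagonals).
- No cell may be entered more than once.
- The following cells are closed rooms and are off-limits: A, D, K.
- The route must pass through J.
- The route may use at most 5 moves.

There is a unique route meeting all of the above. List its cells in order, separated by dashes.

R - Q - M - I - J - N

The budget equals the shortest possible length, so every move has to be on a shortest route through the required cells.
Route from R: left 1 to Q, up 2 to I, right 1 to J, down 1 to N — 5 moves in all.
Check: all required cells visited; 5 ≤ 5 moves.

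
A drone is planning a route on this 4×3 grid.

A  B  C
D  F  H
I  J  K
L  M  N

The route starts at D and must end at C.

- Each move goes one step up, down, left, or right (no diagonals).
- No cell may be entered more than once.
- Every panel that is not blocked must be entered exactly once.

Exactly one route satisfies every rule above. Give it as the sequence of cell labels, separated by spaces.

D A B F J I L M N K H C

Need to visit all 12 open cells exactly once, starting at D and ending at C.
Route from D: up to A, right to B, 2× down (reaching J), left to I, down to L, 2× right (reaching N), 3× up (reaching C) — 11 moves in all.
Check: all 12 open cells covered.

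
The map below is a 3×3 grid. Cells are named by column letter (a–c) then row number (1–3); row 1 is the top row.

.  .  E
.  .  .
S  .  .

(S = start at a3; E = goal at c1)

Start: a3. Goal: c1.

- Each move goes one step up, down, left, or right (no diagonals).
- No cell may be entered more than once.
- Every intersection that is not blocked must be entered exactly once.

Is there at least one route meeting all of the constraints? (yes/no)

One route that works: a3 → a2 → a1 → b1 → b2 → b3 → c3 → c2 → c1.

yes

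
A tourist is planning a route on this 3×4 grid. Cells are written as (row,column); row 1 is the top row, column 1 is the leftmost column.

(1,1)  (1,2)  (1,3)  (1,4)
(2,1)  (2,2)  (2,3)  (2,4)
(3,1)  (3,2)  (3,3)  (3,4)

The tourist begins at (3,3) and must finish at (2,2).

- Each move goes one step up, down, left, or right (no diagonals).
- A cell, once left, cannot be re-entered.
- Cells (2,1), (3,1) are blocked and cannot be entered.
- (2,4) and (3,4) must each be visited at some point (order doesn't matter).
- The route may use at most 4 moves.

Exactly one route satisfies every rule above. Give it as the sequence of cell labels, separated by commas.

(3,3), (3,4), (2,4), (2,3), (2,2)

The budget equals the shortest possible length, so every move has to be on a shortest route through the required cells.
Route from (3,3): right to (3,4), up to (2,4), 2× left (reaching (2,2)) — 4 moves in all.
Check: all required cells visited; 4 ≤ 4 moves.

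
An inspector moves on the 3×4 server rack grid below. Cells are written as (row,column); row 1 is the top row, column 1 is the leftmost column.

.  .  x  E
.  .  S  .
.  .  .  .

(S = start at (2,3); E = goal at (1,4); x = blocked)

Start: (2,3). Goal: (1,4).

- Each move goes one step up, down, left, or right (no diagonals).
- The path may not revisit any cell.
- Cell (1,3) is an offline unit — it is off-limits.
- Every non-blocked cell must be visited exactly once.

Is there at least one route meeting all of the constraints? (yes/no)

yes

One route that works: (2,3) → (2,2) → (1,2) → (1,1) → (2,1) → (3,1) → (3,2) → (3,3) → (3,4) → (2,4) → (1,4).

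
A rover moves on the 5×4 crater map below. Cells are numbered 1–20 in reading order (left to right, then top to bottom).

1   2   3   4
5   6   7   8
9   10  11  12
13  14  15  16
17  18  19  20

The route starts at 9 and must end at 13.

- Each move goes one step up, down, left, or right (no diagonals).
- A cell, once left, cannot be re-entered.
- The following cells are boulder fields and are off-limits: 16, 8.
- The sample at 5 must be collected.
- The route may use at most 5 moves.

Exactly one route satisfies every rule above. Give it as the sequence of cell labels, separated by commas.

9, 5, 6, 10, 14, 13

The 5-move cap with required stops at 5 leaves no slack for detours.
Route from 9: up to 5, right to 6, 2× down (reaching 14), left to 13 — 5 moves in all.
Check: all required cells visited; 5 ≤ 5 moves.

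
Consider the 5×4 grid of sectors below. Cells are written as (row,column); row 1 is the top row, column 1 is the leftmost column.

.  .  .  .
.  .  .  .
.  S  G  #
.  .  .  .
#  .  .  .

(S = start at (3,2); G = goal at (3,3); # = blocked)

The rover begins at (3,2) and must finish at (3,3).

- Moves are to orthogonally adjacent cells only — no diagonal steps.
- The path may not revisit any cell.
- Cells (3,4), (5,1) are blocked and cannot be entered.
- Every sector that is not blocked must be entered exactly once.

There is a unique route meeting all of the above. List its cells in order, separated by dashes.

Need to visit all 18 open cells exactly once, starting at (3,2) and ending at (3,3).
Cell (4,1) has only two open neighbours ((3,1) and (4,2)), so the path must pass straight through it: one of those is the cell it's entered from and the other is where it exits.
Route from (3,2): up to (2,2), 2× right (reaching (2,4)), up to (1,4), 3× left (reaching (1,1)), 3× down (reaching (4,1)), right to (4,2), down to (5,2), 2× right (reaching (5,4)), up to (4,4), left to (4,3), up to (3,3) — 17 moves in all.
Check: all 18 open cells covered.

(3,2) - (2,2) - (2,3) - (2,4) - (1,4) - (1,3) - (1,2) - (1,1) - (2,1) - (3,1) - (4,1) - (4,2) - (5,2) - (5,3) - (5,4) - (4,4) - (4,3) - (3,3)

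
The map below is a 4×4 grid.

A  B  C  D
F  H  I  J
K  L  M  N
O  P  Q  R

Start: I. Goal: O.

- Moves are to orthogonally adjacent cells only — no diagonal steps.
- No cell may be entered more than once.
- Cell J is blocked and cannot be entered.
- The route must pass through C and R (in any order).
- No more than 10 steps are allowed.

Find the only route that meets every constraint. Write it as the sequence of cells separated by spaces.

I C B H L M N R Q P O

The budget equals the shortest possible length, so every move has to be on a shortest route through the required cells.
Route from I: up 1 to C, left 1 to B, down 2 to L, right 2 to N, down 1 to R, left 3 to O — 10 moves in all.
Check: all required cells visited; 10 ≤ 10 moves.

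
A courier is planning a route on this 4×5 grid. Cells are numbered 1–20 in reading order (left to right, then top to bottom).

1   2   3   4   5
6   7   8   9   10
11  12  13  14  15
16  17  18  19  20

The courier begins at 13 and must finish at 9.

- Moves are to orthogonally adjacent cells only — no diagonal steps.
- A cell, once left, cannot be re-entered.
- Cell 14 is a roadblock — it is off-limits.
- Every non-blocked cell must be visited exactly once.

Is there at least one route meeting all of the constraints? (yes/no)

One route that works: 13 → 8 → 3 → 2 → 1 → 6 → 7 → 12 → 11 → 16 → 17 → 18 → 19 → 20 → 15 → 10 → 5 → 4 → 9.

yes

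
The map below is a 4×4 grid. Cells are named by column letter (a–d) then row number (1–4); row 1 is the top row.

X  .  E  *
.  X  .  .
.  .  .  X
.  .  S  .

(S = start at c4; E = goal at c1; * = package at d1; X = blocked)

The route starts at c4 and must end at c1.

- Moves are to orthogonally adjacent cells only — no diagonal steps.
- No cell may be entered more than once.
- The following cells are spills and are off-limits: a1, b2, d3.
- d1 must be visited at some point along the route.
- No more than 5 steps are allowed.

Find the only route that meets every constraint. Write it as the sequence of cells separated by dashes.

c4 - c3 - c2 - d2 - d1 - c1

The 5-move cap with required stops at d1 leaves no slack for detours.
Route from c4: 2× up (reaching c2), right to d2, up to d1, left to c1 — 5 moves in all.
Check: all required cells visited; 5 ≤ 5 moves.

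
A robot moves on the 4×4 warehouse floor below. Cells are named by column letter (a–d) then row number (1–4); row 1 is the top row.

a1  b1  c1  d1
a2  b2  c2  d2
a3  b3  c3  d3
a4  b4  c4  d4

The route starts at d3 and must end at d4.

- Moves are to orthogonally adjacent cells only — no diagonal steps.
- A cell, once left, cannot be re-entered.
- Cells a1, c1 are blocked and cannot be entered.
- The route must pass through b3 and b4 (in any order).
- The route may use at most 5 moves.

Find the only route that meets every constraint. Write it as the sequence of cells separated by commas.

The 5-move cap with required stops at b3, b4 leaves no slack for detours.
Route from d3: 2× left (reaching b3), down to b4, 2× right (reaching d4) — 5 moves in all.
Check: all required cells visited; 5 ≤ 5 moves.

d3, c3, b3, b4, c4, d4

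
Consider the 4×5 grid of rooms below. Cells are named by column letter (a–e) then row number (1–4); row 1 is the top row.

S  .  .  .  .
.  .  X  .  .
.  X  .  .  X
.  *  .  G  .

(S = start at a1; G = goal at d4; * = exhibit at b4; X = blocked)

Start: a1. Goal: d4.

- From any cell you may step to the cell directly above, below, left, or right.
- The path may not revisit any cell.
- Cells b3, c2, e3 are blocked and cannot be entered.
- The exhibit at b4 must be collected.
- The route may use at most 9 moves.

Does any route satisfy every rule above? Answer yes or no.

One route that works: a1 → a2 → a3 → a4 → b4 → c4 → d4.

yes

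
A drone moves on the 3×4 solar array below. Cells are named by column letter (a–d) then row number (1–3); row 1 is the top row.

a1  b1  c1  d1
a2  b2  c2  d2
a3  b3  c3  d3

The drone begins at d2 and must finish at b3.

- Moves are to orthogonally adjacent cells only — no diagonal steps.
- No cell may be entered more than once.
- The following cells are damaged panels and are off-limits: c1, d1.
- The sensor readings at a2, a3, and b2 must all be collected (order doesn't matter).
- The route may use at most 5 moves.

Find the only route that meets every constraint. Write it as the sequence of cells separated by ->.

The 5-move cap with required stops at a2, a3, b2 leaves no slack for detours.
Route from d2: left 3 to a2, down 1 to a3, right 1 to b3 — 5 moves in all.
Check: all required cells visited; 5 ≤ 5 moves.

d2 -> c2 -> b2 -> a2 -> a3 -> b3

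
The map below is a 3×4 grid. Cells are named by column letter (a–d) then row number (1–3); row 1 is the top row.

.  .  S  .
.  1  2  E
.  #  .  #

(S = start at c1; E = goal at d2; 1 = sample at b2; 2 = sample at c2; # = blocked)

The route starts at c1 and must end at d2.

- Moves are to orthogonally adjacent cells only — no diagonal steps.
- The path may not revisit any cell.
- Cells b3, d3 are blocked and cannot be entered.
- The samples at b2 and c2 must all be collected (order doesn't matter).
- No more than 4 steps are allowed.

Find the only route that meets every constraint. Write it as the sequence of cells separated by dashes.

c1 - b1 - b2 - c2 - d2

The budget equals the shortest possible length, so every move has to be on a shortest route through the required cells.
Route from c1: left to b1, down to b2, 2× right (reaching d2) — 4 moves in all.
Check: all required cells visited; 4 ≤ 4 moves.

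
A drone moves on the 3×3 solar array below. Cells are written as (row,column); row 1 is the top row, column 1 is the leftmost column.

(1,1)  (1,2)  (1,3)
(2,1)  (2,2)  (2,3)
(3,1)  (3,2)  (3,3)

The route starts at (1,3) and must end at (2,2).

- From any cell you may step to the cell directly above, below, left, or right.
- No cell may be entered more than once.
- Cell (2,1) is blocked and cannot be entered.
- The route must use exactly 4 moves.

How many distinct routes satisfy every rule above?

Need simple routes of exactly 4 moves from (1,3) to (2,2) (Manhattan distance 2, so 1 moves are spent on a detour and 1 undoing it).
Enumerating: (1,3) (2,3) (3,3) (3,2) (2,2).
That gives 1 route.

1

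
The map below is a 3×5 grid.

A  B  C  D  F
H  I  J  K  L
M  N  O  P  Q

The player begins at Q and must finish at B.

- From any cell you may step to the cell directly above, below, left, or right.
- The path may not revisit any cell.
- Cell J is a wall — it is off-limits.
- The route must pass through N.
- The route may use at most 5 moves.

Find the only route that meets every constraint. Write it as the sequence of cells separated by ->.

The budget equals the shortest possible length, so every move has to be on a shortest route through the required cells.
Route from Q: left 3 to N, up 2 to B — 5 moves in all.
Check: all required cells visited; 5 ≤ 5 moves.

Q -> P -> O -> N -> I -> B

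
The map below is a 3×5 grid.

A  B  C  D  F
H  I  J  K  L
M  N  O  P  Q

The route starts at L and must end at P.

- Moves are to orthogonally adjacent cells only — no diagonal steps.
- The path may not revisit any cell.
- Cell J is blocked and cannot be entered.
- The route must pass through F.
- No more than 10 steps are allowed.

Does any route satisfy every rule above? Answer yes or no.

One route that works: L → F → D → K → P.

yes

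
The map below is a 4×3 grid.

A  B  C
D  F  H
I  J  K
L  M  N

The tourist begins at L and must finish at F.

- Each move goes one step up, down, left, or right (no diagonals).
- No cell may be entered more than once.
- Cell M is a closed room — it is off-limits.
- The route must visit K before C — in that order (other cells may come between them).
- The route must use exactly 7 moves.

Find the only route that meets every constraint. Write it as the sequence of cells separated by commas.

L, I, J, K, H, C, B, F

The waypoints must appear in the order K, C, with no cell reused.
Route from L: up to I, 2× right (reaching K), 2× up (reaching C), left to B, down to F — 7 moves in all.
Check: order respected (K at step 3, C at step 5); 7 moves as required.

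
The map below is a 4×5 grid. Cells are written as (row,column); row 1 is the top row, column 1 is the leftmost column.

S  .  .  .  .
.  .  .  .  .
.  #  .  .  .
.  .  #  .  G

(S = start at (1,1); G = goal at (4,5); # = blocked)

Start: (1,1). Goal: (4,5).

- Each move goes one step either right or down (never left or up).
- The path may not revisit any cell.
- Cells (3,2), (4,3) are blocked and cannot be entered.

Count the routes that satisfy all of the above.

A right/down-only route from (1,1) to (4,5) makes exactly 3 down-moves and 4 right-moves in some order.
With no other constraints that would be C(7,3) = 35 routes.
Subtract routes through each blocked cell (inclusion–exclusion for overlaps): − through (3,2): 12 − through (4,3): 10 + through (3,2)&(4,3): 6 → 19.
That gives 19 routes.

19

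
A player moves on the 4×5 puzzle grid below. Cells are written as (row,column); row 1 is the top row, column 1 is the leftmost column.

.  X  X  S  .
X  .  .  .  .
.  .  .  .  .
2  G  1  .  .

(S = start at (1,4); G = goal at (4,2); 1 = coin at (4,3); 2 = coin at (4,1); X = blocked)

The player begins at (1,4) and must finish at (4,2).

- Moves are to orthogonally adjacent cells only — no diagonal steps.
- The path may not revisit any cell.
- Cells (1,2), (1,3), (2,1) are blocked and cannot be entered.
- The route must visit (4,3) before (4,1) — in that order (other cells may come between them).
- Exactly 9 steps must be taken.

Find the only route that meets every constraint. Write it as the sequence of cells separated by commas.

The waypoints must appear in the order (4,3), (4,1), with no cell reused.
Route from (1,4): down 3 to (4,4), left 1 to (4,3), up 1 to (3,3), left 2 to (3,1), down 1 to (4,1), right 1 to (4,2) — 9 moves in all.
Check: order respected (1 at step 4, 2 at step 8); 9 moves as required.

(1,4), (2,4), (3,4), (4,4), (4,3), (3,3), (3,2), (3,1), (4,1), (4,2)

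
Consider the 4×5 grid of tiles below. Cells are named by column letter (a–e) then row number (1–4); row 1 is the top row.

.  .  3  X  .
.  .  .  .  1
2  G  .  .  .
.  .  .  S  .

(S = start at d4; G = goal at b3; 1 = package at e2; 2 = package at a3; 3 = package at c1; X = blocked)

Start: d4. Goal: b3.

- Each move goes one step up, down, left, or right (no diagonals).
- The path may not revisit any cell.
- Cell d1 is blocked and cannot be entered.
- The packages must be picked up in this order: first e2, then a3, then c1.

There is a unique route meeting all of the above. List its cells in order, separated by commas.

The waypoints must appear in the order e2, a3, c1, with no cell reused.
Route from d4: right 1 to e4, up 2 to e2, left 1 to d2, down 1 to d3, left 1 to c3, down 1 to c4, left 2 to a4, up 3 to a1, right 2 to c1, down 1 to c2, left 1 to b2, down 1 to b3 — 17 moves in all.
Check: order respected (1 at step 3, 2 at step 10, 3 at step 14).

d4, e4, e3, e2, d2, d3, c3, c4, b4, a4, a3, a2, a1, b1, c1, c2, b2, b3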